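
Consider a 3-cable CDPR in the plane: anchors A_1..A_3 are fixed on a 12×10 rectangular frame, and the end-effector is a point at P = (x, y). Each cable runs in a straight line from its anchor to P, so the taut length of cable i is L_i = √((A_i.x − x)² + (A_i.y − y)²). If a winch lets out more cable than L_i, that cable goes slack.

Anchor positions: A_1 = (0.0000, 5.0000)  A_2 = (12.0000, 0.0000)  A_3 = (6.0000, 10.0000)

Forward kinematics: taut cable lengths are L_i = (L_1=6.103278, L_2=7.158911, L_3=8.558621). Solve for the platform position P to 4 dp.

each cable: (A_i−P)·(A_i−P) = L_i²; let q_i = ‖A_i‖²−L_i²
q_1 = 0.0000+25.0000−37.2500 = -12.2500
row 1: -24.0000x + 10.0000y = -105.0000  (q_2=92.7500)
row 2: -12.0000x − 10.0000y = -75.0000  (q_3=62.7500)
Cramer on rows 1–2 → x = 5.0000, y = 1.5000

(5.0000, 1.5000)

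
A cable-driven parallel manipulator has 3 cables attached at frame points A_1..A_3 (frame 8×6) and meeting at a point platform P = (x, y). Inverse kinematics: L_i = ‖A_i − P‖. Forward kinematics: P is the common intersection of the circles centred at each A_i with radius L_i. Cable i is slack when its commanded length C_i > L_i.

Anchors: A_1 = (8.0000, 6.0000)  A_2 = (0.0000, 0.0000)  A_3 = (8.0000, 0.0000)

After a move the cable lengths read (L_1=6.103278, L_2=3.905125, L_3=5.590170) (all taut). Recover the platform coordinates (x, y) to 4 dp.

circle eqns → linear via eq_j − eq_1; set c_j = A_j·A_j − L_j²
c_1 = 64.0000+36.0000−37.2500 = 62.7500
16.0000·x + 12.0000·y = c_1−c_2 = 78.0000
0.0000·x + 12.0000·y = c_1−c_3 = 30.0000
solve first two rows → x=3.0000, y=2.5000

(3.0000, 2.5000)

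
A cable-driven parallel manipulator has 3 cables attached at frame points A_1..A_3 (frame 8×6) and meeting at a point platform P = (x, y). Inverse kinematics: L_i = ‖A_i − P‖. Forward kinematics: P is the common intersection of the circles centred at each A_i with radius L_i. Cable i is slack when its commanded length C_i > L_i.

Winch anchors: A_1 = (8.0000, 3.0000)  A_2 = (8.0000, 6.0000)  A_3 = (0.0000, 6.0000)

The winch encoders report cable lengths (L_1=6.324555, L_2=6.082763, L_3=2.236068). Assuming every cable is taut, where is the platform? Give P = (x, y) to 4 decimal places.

circle eqns → linear via eq_j − eq_1; set k_j = A_j·A_j − L_j²
k_1 = 64.0000+9.0000−40.0000 = 33.0000
0.0000·x − 6.0000·y = k_1−k_2 = -30.0000
16.0000·x − 6.0000·y = k_1−k_3 = 2.0000
solve first two rows → x=2.0000, y=5.0000

(2.0000, 5.0000)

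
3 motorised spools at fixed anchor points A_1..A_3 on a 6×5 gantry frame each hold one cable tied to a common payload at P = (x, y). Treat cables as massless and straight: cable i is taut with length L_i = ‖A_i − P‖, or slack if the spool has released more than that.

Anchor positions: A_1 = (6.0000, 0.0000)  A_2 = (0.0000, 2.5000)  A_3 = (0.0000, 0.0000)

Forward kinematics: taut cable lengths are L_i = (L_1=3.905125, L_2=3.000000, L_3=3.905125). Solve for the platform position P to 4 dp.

(3.0000, 2.5000)

expand ‖A_i−P‖²=L_i² and subtract eq 1 (k_i ≔ ‖A_i‖²−L_i²)
k_1 = 36.0000+0.0000−15.2500 = 20.7500
eq1−eq2 → [12.0000  -5.0000]·P = 23.5000
eq1−eq3 → [12.0000  0.0000]·P = 36.0000
2×2 solve → P = (3.0000, 2.5000)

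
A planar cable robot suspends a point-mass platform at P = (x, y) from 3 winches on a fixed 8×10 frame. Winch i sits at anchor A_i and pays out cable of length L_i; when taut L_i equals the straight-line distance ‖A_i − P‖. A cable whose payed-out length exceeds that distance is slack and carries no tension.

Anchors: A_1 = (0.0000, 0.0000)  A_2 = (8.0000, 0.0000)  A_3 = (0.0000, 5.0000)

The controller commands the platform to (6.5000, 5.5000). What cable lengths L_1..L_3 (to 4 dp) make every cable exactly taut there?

L_1: Δ = A_1−P = (-6.5000, -5.5000) → ‖Δ‖ = √72.5000 = 8.5147
L_2: Δ = A_2−P = (1.5000, -5.5000) → ‖Δ‖ = √32.5000 = 5.7009
L_3: Δ = A_3−P = (-6.5000, -0.5000) → ‖Δ‖ = √42.5000 = 6.5192

(8.5147, 5.7009, 6.5192)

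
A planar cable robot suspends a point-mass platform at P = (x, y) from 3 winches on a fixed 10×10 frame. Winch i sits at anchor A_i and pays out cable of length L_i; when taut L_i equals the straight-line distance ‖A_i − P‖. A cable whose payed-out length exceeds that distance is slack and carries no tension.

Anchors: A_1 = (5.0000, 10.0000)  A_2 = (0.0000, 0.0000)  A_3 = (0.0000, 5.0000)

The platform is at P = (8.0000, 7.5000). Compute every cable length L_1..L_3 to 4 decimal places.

(3.9051, 10.9659, 8.3815)

L_1: Δ = A_1−P = (-3.0000, 2.5000) → ‖Δ‖ = √15.2500 = 3.9051
L_2: Δ = A_2−P = (-8.0000, -7.5000) → ‖Δ‖ = √120.2500 = 10.9659
L_3: Δ = A_3−P = (-8.0000, -2.5000) → ‖Δ‖ = √70.2500 = 8.3815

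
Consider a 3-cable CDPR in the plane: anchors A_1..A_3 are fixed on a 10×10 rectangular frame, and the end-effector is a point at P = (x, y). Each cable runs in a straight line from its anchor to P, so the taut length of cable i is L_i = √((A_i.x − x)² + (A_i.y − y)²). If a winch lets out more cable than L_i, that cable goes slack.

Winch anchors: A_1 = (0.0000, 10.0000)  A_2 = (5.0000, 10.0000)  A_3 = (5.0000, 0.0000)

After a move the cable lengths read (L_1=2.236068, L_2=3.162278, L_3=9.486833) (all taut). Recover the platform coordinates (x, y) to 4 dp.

(2.0000, 9.0000)

expand ‖A_i−P‖²=L_i² and subtract eq 1 (c_i ≔ ‖A_i‖²−L_i²)
c_1 = 0.0000+100.0000−5.0000 = 95.0000
eq1−eq2 → [-10.0000  0.0000]·P = -20.0000
eq1−eq3 → [-10.0000  20.0000]·P = 160.0000
2×2 solve → P = (2.0000, 9.0000)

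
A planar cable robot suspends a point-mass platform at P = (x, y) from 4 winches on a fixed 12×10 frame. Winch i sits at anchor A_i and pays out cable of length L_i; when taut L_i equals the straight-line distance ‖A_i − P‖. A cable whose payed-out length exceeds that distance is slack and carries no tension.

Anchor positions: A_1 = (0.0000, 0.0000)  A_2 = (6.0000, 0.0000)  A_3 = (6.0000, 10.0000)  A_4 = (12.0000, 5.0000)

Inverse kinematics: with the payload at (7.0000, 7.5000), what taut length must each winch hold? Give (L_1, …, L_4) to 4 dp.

cable 1: Δx=-7.0000, Δy=-7.5000; L_1 = √(Δx²+Δy²) = 10.2591
cable 2: Δx=-1.0000, Δy=-7.5000; L_2 = √(Δx²+Δy²) = 7.5664
cable 3: Δx=-1.0000, Δy=2.5000; L_3 = √(Δx²+Δy²) = 2.6926
cable 4: Δx=5.0000, Δy=-2.5000; L_4 = √(Δx²+Δy²) = 5.5902

(10.2591, 7.5664, 2.6926, 5.5902)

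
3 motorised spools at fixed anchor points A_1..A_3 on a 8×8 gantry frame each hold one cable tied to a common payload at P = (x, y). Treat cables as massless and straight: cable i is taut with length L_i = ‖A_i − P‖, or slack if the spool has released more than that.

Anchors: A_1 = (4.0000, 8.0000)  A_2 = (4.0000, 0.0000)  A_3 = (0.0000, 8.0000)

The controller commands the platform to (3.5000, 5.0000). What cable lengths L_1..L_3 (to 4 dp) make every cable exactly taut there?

(3.0414, 5.0249, 4.6098)

cable 1: Δx=0.5000, Δy=3.0000; L_1 = √(Δx²+Δy²) = 3.0414
cable 2: Δx=0.5000, Δy=-5.0000; L_2 = √(Δx²+Δy²) = 5.0249
cable 3: Δx=-3.5000, Δy=3.0000; L_3 = √(Δx²+Δy²) = 4.6098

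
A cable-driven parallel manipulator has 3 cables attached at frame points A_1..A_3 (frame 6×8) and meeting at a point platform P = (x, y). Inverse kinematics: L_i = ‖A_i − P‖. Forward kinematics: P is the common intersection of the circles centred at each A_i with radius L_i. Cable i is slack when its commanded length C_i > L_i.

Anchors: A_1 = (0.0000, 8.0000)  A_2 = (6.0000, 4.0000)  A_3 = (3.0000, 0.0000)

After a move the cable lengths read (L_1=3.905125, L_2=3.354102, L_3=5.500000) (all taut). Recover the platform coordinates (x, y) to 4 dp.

(3.0000, 5.5000)

expand ‖A_i−P‖²=L_i² and subtract eq 1 (q_i ≔ ‖A_i‖²−L_i²)
q_1 = 0.0000+64.0000−15.2500 = 48.7500
eq1−eq2 → [-12.0000  8.0000]·P = 8.0000
eq1−eq3 → [-6.0000  16.0000]·P = 70.0000
2×2 solve → P = (3.0000, 5.5000)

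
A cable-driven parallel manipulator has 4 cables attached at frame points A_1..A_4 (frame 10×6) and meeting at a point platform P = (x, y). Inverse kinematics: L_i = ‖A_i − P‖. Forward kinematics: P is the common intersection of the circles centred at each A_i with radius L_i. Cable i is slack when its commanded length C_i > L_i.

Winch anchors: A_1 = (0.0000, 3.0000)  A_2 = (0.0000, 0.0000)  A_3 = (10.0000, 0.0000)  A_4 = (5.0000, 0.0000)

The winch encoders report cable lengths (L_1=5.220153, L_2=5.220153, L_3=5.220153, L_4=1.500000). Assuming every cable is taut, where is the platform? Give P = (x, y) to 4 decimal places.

(5.0000, 1.5000)

circle eqns → linear via eq_j − eq_1; set q_j = A_j·A_j − L_j²
q_1 = 0.0000+9.0000−27.2500 = -18.2500
0.0000·x + 6.0000·y = q_1−q_2 = 9.0000
-20.0000·x + 6.0000·y = q_1−q_3 = -91.0000
-10.0000·x + 6.0000·y = q_1−q_4 = -41.0000
solve first two rows → x=5.0000, y=1.5000
check cable 4: ‖A_4−P‖² = 2.2500 ≈ L_4² = 2.2500 ✓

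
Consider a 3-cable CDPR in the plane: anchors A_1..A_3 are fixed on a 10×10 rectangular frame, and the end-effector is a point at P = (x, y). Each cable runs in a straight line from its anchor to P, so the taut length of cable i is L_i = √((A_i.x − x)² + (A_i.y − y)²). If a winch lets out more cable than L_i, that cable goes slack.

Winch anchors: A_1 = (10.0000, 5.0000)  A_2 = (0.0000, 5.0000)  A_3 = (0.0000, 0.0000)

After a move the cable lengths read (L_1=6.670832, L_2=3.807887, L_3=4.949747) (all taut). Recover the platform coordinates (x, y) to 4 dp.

(3.5000, 3.5000)

circle eqns → linear via eq_j − eq_1; set c_j = A_j·A_j − L_j²
c_1 = 100.0000+25.0000−44.5000 = 80.5000
20.0000·x + 0.0000·y = c_1−c_2 = 70.0000
20.0000·x + 10.0000·y = c_1−c_3 = 105.0000
solve first two rows → x=3.5000, y=3.5000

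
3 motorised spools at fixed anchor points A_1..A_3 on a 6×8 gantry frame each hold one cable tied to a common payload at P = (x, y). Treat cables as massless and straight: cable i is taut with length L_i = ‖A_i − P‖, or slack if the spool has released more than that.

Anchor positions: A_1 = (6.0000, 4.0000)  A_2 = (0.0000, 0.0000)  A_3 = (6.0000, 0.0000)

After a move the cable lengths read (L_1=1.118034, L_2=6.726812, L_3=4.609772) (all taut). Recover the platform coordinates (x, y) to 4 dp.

(5.0000, 4.5000)

expand ‖A_i−P‖²=L_i² and subtract eq 1 (q_i ≔ ‖A_i‖²−L_i²)
q_1 = 36.0000+16.0000−1.2500 = 50.7500
eq1−eq2 → [12.0000  8.0000]·P = 96.0000
eq1−eq3 → [0.0000  8.0000]·P = 36.0000
2×2 solve → P = (5.0000, 4.5000)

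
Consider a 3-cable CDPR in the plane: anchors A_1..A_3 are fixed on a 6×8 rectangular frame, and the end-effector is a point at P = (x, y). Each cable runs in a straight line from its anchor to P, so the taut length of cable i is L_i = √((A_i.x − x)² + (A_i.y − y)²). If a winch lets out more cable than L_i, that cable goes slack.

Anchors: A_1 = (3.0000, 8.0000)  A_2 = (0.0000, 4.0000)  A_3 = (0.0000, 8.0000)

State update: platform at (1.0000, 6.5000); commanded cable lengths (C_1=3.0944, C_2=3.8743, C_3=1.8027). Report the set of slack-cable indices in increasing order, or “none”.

1, 2

cable 1: L_1 = ‖A_1−P‖ = 2.5000;  C_1 = 3.0944 → slack
cable 2: L_2 = ‖A_2−P‖ = 2.6926;  C_2 = 3.8743 → slack
cable 3: L_3 = ‖A_3−P‖ = 1.8028;  C_3 = 1.8027 → taut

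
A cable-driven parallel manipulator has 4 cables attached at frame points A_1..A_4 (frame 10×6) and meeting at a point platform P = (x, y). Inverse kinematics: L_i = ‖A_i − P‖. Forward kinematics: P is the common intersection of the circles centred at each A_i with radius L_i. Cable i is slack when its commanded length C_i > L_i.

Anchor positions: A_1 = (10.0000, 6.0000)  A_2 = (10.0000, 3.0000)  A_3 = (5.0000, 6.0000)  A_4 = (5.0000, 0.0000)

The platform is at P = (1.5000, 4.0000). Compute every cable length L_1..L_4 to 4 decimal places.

(8.7321, 8.5586, 4.0311, 5.3151)

cable 1: Δx=8.5000, Δy=2.0000; L_1 = √(Δx²+Δy²) = 8.7321
cable 2: Δx=8.5000, Δy=-1.0000; L_2 = √(Δx²+Δy²) = 8.5586
cable 3: Δx=3.5000, Δy=2.0000; L_3 = √(Δx²+Δy²) = 4.0311
cable 4: Δx=3.5000, Δy=-4.0000; L_4 = √(Δx²+Δy²) = 5.3151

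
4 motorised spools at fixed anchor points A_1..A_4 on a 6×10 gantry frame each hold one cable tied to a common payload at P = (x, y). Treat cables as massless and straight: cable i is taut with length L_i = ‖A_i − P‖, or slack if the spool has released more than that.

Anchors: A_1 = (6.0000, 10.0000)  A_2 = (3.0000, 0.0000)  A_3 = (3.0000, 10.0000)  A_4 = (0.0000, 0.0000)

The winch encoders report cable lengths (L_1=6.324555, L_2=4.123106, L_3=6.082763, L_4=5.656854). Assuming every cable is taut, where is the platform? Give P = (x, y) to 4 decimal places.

(4.0000, 4.0000)

circle eqns → linear via eq_j − eq_1; set c_j = A_j·A_j − L_j²
c_1 = 36.0000+100.0000−40.0000 = 96.0000
6.0000·x + 20.0000·y = c_1−c_2 = 104.0000
6.0000·x + 0.0000·y = c_1−c_3 = 24.0000
12.0000·x + 20.0000·y = c_1−c_4 = 128.0000
solve first two rows → x=4.0000, y=4.0000
check cable 4: ‖A_4−P‖² = 32.0000 ≈ L_4² = 32.0000 ✓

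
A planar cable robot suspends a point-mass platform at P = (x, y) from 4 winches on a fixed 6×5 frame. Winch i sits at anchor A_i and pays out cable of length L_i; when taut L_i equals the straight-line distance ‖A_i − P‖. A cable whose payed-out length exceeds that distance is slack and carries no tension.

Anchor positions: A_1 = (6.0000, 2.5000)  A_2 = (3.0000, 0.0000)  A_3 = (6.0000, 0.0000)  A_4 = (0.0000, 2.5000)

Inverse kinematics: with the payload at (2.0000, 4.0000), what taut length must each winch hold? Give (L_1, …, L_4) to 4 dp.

(4.2720, 4.1231, 5.6569, 2.5000)

L_1: Δ = A_1−P = (4.0000, -1.5000) → ‖Δ‖ = √18.2500 = 4.2720
L_2: Δ = A_2−P = (1.0000, -4.0000) → ‖Δ‖ = √17.0000 = 4.1231
L_3: Δ = A_3−P = (4.0000, -4.0000) → ‖Δ‖ = √32.0000 = 5.6569
L_4: Δ = A_4−P = (-2.0000, -1.5000) → ‖Δ‖ = √6.2500 = 2.5000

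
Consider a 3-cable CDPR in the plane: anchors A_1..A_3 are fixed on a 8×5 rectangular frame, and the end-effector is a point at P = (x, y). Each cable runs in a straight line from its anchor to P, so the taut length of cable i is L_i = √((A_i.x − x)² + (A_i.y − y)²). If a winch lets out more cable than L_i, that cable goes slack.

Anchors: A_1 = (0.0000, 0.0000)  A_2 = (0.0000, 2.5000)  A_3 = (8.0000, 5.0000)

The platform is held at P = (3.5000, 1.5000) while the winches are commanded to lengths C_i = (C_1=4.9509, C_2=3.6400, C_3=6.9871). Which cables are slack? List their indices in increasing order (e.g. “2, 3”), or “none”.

cable 1: L_1 = ‖A_1−P‖ = 3.8079;  C_1 = 4.9509 → slack
cable 2: L_2 = ‖A_2−P‖ = 3.6401;  C_2 = 3.6400 → taut
cable 3: L_3 = ‖A_3−P‖ = 5.7009;  C_3 = 6.9871 → slack

1, 3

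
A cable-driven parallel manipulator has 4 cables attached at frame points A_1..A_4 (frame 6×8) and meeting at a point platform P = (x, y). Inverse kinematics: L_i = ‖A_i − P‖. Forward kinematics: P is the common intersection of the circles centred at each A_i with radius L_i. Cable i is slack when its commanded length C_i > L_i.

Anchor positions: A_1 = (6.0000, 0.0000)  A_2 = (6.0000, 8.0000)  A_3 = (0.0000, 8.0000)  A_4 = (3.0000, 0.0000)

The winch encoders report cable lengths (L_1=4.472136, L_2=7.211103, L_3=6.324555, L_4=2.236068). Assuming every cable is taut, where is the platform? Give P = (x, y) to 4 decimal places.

expand ‖A_i−P‖²=L_i² and subtract eq 1 (c_i ≔ ‖A_i‖²−L_i²)
c_1 = 36.0000+0.0000−20.0000 = 16.0000
eq1−eq2 → [0.0000  -16.0000]·P = -32.0000
eq1−eq3 → [12.0000  -16.0000]·P = -8.0000
eq1−eq4 → [6.0000  0.0000]·P = 12.0000
2×2 solve → P = (2.0000, 2.0000)
check cable 4: ‖A_4−P‖² = 5.0000 ≈ L_4² = 5.0000 ✓

(2.0000, 2.0000)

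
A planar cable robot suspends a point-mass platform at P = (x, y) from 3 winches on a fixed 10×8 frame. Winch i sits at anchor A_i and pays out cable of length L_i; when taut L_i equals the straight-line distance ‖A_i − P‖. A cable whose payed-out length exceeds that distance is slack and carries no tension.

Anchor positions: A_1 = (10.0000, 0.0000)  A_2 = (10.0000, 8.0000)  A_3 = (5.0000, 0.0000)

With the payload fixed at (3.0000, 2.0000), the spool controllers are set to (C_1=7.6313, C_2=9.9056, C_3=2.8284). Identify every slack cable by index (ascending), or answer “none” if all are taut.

cable 1: √((7.0000)²+(-2.0000)²)=7.2801, C_1=7.6313: slack
cable 2: √((7.0000)²+(6.0000)²)=9.2195, C_2=9.9056: slack
cable 3: √((2.0000)²+(-2.0000)²)=2.8284, C_3=2.8284: taut

1, 2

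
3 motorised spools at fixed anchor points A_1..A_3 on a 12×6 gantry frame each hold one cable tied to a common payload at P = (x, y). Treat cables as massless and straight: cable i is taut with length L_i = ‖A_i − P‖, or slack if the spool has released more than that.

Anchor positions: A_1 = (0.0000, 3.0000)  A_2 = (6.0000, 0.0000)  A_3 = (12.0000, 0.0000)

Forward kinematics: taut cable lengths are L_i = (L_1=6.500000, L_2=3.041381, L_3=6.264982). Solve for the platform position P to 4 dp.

(6.5000, 3.0000)

circle eqns → linear via eq_j − eq_1; set c_j = A_j·A_j − L_j²
c_1 = 0.0000+9.0000−42.2500 = -33.2500
-12.0000·x + 6.0000·y = c_1−c_2 = -60.0000
-24.0000·x + 6.0000·y = c_1−c_3 = -138.0000
solve first two rows → x=6.5000, y=3.0000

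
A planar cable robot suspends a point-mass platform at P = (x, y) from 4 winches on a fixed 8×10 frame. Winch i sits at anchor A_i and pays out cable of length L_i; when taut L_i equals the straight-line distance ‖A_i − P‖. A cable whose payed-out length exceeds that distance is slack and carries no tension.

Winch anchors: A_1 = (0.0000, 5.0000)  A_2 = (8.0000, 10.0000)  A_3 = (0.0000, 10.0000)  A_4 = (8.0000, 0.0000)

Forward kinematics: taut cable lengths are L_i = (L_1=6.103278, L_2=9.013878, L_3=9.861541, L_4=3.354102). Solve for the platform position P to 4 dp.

circle eqns → linear via eq_j − eq_1; set c_j = A_j·A_j − L_j²
c_1 = 0.0000+25.0000−37.2500 = -12.2500
-16.0000·x − 10.0000·y = c_1−c_2 = -95.0000
0.0000·x − 10.0000·y = c_1−c_3 = -15.0000
-16.0000·x + 10.0000·y = c_1−c_4 = -65.0000
solve first two rows → x=5.0000, y=1.5000
check cable 4: ‖A_4−P‖² = 11.2500 ≈ L_4² = 11.2500 ✓

(5.0000, 1.5000)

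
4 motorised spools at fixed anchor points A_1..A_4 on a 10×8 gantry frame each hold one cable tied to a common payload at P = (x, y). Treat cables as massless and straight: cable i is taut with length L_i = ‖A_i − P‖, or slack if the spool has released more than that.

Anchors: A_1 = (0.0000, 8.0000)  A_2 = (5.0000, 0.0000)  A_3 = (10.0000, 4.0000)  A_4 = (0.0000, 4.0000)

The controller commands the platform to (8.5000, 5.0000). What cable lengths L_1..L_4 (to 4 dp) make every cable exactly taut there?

L_1 = √((0.0000−8.5000)² + (8.0000−5.0000)²) = 9.0139
L_2 = √((5.0000−8.5000)² + (0.0000−5.0000)²) = 6.1033
L_3 = √((10.0000−8.5000)² + (4.0000−5.0000)²) = 1.8028
L_4 = √((0.0000−8.5000)² + (4.0000−5.0000)²) = 8.5586

(9.0139, 6.1033, 1.8028, 8.5586)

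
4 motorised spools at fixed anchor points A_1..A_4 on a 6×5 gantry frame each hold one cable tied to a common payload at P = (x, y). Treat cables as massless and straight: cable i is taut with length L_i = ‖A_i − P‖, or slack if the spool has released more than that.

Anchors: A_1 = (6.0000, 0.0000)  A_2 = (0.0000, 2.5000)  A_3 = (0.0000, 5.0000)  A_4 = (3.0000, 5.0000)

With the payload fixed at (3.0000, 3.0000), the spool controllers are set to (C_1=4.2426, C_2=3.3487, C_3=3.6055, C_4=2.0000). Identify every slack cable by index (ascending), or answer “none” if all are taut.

i=1: geometric 4.2426 vs commanded 4.2426 ⇒ taut
i=2: geometric 3.0414 vs commanded 3.3487 ⇒ slack
i=3: geometric 3.6056 vs commanded 3.6055 ⇒ taut
i=4: geometric 2.0000 vs commanded 2.0000 ⇒ taut

2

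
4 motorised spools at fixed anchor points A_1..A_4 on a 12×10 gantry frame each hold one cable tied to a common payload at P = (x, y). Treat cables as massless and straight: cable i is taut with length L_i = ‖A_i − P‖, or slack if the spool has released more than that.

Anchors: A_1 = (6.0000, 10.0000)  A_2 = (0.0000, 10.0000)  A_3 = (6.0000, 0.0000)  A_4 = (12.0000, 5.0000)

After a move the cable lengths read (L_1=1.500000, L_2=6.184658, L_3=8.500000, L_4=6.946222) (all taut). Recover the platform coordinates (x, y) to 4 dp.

expand ‖A_i−P‖²=L_i² and subtract eq 1 (c_i ≔ ‖A_i‖²−L_i²)
c_1 = 36.0000+100.0000−2.2500 = 133.7500
eq1−eq2 → [12.0000  0.0000]·P = 72.0000
eq1−eq3 → [0.0000  20.0000]·P = 170.0000
eq1−eq4 → [-12.0000  10.0000]·P = 13.0000
2×2 solve → P = (6.0000, 8.5000)
check cable 4: ‖A_4−P‖² = 48.2500 ≈ L_4² = 48.2500 ✓

(6.0000, 8.5000)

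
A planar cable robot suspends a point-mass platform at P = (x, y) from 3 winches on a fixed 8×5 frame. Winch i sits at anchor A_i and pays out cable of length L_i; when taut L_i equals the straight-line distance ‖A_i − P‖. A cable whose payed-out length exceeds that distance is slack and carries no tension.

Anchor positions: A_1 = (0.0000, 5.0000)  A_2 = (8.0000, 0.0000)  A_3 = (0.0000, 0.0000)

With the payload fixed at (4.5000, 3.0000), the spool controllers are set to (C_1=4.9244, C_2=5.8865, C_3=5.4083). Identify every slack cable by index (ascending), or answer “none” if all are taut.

i=1: geometric 4.9244 vs commanded 4.9244 ⇒ taut
i=2: geometric 4.6098 vs commanded 5.8865 ⇒ slack
i=3: geometric 5.4083 vs commanded 5.4083 ⇒ taut

2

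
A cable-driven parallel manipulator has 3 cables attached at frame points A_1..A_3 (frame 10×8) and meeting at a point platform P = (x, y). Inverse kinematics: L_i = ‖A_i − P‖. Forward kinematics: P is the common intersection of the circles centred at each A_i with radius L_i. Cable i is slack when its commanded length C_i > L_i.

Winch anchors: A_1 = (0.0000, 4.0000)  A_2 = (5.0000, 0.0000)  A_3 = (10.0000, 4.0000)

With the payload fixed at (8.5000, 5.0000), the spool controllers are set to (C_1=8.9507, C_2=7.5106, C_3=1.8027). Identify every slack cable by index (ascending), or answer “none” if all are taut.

1, 2

cable 1: L_1 = ‖A_1−P‖ = 8.5586;  C_1 = 8.9507 → slack
cable 2: L_2 = ‖A_2−P‖ = 6.1033;  C_2 = 7.5106 → slack
cable 3: L_3 = ‖A_3−P‖ = 1.8028;  C_3 = 1.8027 → taut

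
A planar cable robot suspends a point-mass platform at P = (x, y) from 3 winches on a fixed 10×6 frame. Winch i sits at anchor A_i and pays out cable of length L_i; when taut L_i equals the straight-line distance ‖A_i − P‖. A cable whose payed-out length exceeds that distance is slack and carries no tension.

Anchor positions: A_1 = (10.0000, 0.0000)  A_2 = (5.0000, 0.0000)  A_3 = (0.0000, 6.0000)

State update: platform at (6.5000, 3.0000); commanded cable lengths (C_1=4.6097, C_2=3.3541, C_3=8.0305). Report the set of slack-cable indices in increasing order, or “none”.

i=1: geometric 4.6098 vs commanded 4.6097 ⇒ taut
i=2: geometric 3.3541 vs commanded 3.3541 ⇒ taut
i=3: geometric 7.1589 vs commanded 8.0305 ⇒ slack

3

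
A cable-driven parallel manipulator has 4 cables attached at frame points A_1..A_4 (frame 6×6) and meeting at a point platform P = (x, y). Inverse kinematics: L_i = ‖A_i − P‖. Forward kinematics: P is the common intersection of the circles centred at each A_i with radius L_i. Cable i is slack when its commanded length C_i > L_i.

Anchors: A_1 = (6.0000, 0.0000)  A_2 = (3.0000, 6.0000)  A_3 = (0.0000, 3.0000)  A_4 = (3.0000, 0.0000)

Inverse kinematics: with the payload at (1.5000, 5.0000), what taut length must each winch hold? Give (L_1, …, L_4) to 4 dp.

(6.7268, 1.8028, 2.5000, 5.2202)

L_1 = √((6.0000−1.5000)² + (0.0000−5.0000)²) = 6.7268
L_2 = √((3.0000−1.5000)² + (6.0000−5.0000)²) = 1.8028
L_3 = √((0.0000−1.5000)² + (3.0000−5.0000)²) = 2.5000
L_4 = √((3.0000−1.5000)² + (0.0000−5.0000)²) = 5.2202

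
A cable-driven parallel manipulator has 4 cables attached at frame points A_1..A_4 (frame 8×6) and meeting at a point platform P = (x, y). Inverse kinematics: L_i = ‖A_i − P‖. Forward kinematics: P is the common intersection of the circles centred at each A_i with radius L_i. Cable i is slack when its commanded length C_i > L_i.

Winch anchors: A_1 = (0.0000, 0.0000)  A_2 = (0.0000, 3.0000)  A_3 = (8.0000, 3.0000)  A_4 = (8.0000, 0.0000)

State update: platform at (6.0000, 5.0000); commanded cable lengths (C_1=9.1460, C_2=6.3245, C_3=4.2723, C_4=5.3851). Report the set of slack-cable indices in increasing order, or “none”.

cable 1: √((-6.0000)²+(-5.0000)²)=7.8102, C_1=9.1460: slack
cable 2: √((-6.0000)²+(-2.0000)²)=6.3246, C_2=6.3245: taut
cable 3: √((2.0000)²+(-2.0000)²)=2.8284, C_3=4.2723: slack
cable 4: √((2.0000)²+(-5.0000)²)=5.3852, C_4=5.3851: taut

1, 3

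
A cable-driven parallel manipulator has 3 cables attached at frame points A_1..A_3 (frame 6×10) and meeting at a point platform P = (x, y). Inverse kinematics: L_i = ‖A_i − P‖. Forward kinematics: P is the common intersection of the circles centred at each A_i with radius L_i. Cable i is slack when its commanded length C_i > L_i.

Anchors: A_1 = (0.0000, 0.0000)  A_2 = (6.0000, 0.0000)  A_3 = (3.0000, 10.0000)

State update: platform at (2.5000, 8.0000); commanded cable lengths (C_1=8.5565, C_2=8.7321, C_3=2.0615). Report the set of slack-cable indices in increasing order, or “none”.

1

cable 1: L_1 = ‖A_1−P‖ = 8.3815;  C_1 = 8.5565 → slack
cable 2: L_2 = ‖A_2−P‖ = 8.7321;  C_2 = 8.7321 → taut
cable 3: L_3 = ‖A_3−P‖ = 2.0616;  C_3 = 2.0615 → taut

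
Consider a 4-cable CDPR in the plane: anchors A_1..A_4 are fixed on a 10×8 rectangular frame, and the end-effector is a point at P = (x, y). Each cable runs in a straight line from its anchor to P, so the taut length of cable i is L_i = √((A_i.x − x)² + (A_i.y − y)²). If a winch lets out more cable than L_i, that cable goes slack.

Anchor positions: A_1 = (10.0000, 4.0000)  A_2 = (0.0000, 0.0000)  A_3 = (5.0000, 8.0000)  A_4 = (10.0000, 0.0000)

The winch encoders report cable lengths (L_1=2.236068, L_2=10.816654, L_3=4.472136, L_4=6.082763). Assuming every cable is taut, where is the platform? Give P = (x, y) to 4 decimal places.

(9.0000, 6.0000)

expand ‖A_i−P‖²=L_i² and subtract eq 1 (q_i ≔ ‖A_i‖²−L_i²)
q_1 = 100.0000+16.0000−5.0000 = 111.0000
eq1−eq2 → [20.0000  8.0000]·P = 228.0000
eq1−eq3 → [10.0000  -8.0000]·P = 42.0000
eq1−eq4 → [0.0000  8.0000]·P = 48.0000
2×2 solve → P = (9.0000, 6.0000)
check cable 4: ‖A_4−P‖² = 37.0000 ≈ L_4² = 37.0000 ✓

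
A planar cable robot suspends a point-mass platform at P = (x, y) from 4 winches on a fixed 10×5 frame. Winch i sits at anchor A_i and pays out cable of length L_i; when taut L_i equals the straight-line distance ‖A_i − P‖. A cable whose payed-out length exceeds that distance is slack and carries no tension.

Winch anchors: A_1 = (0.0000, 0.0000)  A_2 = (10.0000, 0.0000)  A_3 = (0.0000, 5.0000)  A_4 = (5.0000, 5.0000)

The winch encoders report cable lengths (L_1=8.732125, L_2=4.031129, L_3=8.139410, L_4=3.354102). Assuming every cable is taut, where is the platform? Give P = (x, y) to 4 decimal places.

each cable: (A_i−P)·(A_i−P) = L_i²; let c_i = ‖A_i‖²−L_i²
c_1 = 0.0000+0.0000−76.2500 = -76.2500
row 1: -20.0000x + 0.0000y = -160.0000  (c_2=83.7500)
row 2: 0.0000x − 10.0000y = -35.0000  (c_3=-41.2500)
row 3: -10.0000x − 10.0000y = -115.0000  (c_4=38.7500)
Cramer on rows 1–2 → x = 8.0000, y = 3.5000
check cable 4: ‖A_4−P‖² = 11.2500 ≈ L_4² = 11.2500 ✓

(8.0000, 3.5000)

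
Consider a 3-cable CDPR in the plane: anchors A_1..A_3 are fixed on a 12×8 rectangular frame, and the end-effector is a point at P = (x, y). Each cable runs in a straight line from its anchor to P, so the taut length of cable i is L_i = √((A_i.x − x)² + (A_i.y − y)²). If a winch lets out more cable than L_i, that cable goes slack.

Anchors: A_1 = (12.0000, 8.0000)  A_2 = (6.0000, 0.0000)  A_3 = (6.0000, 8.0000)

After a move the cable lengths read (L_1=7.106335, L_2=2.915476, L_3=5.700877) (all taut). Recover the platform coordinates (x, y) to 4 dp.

expand ‖A_i−P‖²=L_i² and subtract eq 1 (k_i ≔ ‖A_i‖²−L_i²)
k_1 = 144.0000+64.0000−50.5000 = 157.5000
eq1−eq2 → [12.0000  16.0000]·P = 130.0000
eq1−eq3 → [12.0000  0.0000]·P = 90.0000
2×2 solve → P = (7.5000, 2.5000)

(7.5000, 2.5000)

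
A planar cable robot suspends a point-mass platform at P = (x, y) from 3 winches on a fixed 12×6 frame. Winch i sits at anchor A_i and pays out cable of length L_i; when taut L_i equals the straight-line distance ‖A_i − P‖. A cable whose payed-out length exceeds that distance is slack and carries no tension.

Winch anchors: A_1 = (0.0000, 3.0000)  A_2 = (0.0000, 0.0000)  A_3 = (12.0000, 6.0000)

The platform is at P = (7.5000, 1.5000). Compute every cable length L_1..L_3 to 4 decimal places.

L_1 = √((0.0000−7.5000)² + (3.0000−1.5000)²) = 7.6485
L_2 = √((0.0000−7.5000)² + (0.0000−1.5000)²) = 7.6485
L_3 = √((12.0000−7.5000)² + (6.0000−1.5000)²) = 6.3640

(7.6485, 7.6485, 6.3640)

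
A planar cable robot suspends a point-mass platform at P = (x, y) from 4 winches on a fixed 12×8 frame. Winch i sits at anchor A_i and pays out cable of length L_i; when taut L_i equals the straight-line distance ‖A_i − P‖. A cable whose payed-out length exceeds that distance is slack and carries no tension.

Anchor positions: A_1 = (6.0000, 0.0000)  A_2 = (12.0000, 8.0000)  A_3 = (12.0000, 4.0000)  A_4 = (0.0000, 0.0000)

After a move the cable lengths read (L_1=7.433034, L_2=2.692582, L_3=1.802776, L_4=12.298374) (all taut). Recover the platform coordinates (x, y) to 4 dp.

(11.0000, 5.5000)

each cable: (A_i−P)·(A_i−P) = L_i²; let k_i = ‖A_i‖²−L_i²
k_1 = 36.0000+0.0000−55.2500 = -19.2500
row 1: -12.0000x − 16.0000y = -220.0000  (k_2=200.7500)
row 2: -12.0000x − 8.0000y = -176.0000  (k_3=156.7500)
row 3: 12.0000x + 0.0000y = 132.0000  (k_4=-151.2500)
Cramer on rows 1–2 → x = 11.0000, y = 5.5000
check cable 4: ‖A_4−P‖² = 151.2500 ≈ L_4² = 151.2500 ✓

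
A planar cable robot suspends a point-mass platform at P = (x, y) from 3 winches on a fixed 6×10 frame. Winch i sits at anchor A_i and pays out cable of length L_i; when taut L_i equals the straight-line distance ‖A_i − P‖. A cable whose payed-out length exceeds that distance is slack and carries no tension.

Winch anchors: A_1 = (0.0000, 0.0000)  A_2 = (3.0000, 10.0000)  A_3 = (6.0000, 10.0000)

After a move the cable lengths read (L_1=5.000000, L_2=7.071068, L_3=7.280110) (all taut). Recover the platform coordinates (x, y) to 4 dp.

(4.0000, 3.0000)

circle eqns → linear via eq_j − eq_1; set c_j = A_j·A_j − L_j²
c_1 = 0.0000+0.0000−25.0000 = -25.0000
-6.0000·x − 20.0000·y = c_1−c_2 = -84.0000
-12.0000·x − 20.0000·y = c_1−c_3 = -108.0000
solve first two rows → x=4.0000, y=3.0000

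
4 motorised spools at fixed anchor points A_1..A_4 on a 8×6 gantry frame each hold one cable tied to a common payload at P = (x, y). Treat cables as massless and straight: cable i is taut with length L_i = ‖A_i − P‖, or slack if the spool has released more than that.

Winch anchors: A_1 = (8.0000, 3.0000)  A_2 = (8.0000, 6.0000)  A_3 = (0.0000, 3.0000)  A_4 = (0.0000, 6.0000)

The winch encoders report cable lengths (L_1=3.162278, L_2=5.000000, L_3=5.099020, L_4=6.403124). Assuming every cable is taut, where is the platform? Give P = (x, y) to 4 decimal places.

expand ‖A_i−P‖²=L_i² and subtract eq 1 (q_i ≔ ‖A_i‖²−L_i²)
q_1 = 64.0000+9.0000−10.0000 = 63.0000
eq1−eq2 → [0.0000  -6.0000]·P = -12.0000
eq1−eq3 → [16.0000  0.0000]·P = 80.0000
eq1−eq4 → [16.0000  -6.0000]·P = 68.0000
2×2 solve → P = (5.0000, 2.0000)
check cable 4: ‖A_4−P‖² = 41.0000 ≈ L_4² = 41.0000 ✓

(5.0000, 2.0000)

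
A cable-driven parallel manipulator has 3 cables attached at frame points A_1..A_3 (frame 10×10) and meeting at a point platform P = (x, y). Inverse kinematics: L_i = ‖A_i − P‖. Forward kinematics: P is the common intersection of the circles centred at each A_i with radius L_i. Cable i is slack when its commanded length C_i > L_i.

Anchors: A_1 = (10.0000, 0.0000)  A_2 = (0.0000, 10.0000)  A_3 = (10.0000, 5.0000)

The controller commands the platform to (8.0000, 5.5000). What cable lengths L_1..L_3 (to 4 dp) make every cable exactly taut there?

(5.8523, 9.1788, 2.0616)

L_1 = √((10.0000−8.0000)² + (0.0000−5.5000)²) = 5.8523
L_2 = √((0.0000−8.0000)² + (10.0000−5.5000)²) = 9.1788
L_3 = √((10.0000−8.0000)² + (5.0000−5.5000)²) = 2.0616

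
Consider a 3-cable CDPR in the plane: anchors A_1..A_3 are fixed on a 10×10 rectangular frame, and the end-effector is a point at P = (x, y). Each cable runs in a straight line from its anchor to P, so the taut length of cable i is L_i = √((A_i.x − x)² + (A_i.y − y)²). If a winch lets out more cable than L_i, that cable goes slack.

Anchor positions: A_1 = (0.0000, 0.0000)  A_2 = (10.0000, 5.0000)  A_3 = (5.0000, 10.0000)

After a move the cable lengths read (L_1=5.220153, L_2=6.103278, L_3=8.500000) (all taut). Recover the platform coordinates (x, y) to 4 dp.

each cable: (A_i−P)·(A_i−P) = L_i²; let k_i = ‖A_i‖²−L_i²
k_1 = 0.0000+0.0000−27.2500 = -27.2500
row 1: -20.0000x − 10.0000y = -115.0000  (k_2=87.7500)
row 2: -10.0000x − 20.0000y = -80.0000  (k_3=52.7500)
Cramer on rows 1–2 → x = 5.0000, y = 1.5000

(5.0000, 1.5000)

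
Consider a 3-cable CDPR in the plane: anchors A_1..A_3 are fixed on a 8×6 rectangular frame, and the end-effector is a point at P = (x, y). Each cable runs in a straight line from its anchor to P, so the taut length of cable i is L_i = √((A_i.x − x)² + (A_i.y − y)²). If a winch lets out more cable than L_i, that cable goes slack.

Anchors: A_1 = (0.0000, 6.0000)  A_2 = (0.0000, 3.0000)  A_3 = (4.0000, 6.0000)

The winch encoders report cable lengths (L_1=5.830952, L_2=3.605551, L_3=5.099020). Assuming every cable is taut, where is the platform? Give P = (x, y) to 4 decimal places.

expand ‖A_i−P‖²=L_i² and subtract eq 1 (q_i ≔ ‖A_i‖²−L_i²)
q_1 = 0.0000+36.0000−34.0000 = 2.0000
eq1−eq2 → [0.0000  6.0000]·P = 6.0000
eq1−eq3 → [-8.0000  0.0000]·P = -24.0000
2×2 solve → P = (3.0000, 1.0000)

(3.0000, 1.0000)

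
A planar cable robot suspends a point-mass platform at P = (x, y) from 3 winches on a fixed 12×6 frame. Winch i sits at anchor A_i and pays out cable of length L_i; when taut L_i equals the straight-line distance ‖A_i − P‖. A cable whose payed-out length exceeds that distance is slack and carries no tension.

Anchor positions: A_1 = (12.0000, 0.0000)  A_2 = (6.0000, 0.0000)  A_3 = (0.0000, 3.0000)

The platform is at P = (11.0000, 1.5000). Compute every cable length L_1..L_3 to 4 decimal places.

(1.8028, 5.2202, 11.1018)

cable 1: Δx=1.0000, Δy=-1.5000; L_1 = √(Δx²+Δy²) = 1.8028
cable 2: Δx=-5.0000, Δy=-1.5000; L_2 = √(Δx²+Δy²) = 5.2202
cable 3: Δx=-11.0000, Δy=1.5000; L_3 = √(Δx²+Δy²) = 11.1018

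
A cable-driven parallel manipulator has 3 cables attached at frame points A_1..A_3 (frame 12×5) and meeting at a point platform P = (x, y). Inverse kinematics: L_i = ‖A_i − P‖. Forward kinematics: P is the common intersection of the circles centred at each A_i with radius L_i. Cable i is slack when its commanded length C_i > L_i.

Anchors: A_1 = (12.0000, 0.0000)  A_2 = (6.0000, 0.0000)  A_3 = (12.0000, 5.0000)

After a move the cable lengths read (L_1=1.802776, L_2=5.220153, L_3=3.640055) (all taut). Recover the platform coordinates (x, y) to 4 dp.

each cable: (A_i−P)·(A_i−P) = L_i²; let c_i = ‖A_i‖²−L_i²
c_1 = 144.0000+0.0000−3.2500 = 140.7500
row 1: 12.0000x + 0.0000y = 132.0000  (c_2=8.7500)
row 2: 0.0000x − 10.0000y = -15.0000  (c_3=155.7500)
Cramer on rows 1–2 → x = 11.0000, y = 1.5000

(11.0000, 1.5000)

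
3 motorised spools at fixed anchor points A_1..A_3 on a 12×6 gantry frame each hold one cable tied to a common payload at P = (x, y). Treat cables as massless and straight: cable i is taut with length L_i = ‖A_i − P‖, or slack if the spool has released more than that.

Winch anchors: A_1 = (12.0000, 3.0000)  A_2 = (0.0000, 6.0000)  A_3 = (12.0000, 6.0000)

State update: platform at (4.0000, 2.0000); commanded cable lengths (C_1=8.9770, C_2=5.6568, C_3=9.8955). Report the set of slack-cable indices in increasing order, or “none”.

cable 1: L_1 = ‖A_1−P‖ = 8.0623;  C_1 = 8.9770 → slack
cable 2: L_2 = ‖A_2−P‖ = 5.6569;  C_2 = 5.6568 → taut
cable 3: L_3 = ‖A_3−P‖ = 8.9443;  C_3 = 9.8955 → slack

1, 3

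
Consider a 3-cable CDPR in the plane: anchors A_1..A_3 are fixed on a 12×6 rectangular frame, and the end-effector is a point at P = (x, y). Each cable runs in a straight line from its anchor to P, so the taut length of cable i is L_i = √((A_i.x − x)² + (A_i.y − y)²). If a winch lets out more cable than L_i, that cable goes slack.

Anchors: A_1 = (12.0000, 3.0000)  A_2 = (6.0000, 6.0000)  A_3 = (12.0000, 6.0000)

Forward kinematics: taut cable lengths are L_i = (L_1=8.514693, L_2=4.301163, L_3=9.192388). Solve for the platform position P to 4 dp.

(3.5000, 2.5000)

each cable: (A_i−P)·(A_i−P) = L_i²; let k_i = ‖A_i‖²−L_i²
k_1 = 144.0000+9.0000−72.5000 = 80.5000
row 1: 12.0000x − 6.0000y = 27.0000  (k_2=53.5000)
row 2: 0.0000x − 6.0000y = -15.0000  (k_3=95.5000)
Cramer on rows 1–2 → x = 3.5000, y = 2.5000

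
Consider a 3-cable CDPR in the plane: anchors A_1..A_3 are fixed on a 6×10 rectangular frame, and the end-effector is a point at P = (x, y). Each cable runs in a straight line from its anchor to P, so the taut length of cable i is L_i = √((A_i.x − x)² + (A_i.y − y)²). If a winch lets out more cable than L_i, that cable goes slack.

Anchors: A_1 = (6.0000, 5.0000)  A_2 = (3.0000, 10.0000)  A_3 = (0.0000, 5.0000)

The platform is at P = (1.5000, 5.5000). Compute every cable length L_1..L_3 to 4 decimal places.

(4.5277, 4.7434, 1.5811)

L_1 = √((6.0000−1.5000)² + (5.0000−5.5000)²) = 4.5277
L_2 = √((3.0000−1.5000)² + (10.0000−5.5000)²) = 4.7434
L_3 = √((0.0000−1.5000)² + (5.0000−5.5000)²) = 1.5811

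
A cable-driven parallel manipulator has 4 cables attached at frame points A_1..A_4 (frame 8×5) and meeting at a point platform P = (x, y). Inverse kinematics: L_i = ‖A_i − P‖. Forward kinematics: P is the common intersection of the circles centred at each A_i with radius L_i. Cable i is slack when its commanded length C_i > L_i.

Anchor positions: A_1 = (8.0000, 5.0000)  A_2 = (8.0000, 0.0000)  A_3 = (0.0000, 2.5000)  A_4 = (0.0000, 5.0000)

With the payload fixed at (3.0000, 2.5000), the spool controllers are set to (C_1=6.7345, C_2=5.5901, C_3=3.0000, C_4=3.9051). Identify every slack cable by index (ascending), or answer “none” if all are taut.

1

i=1: geometric 5.5902 vs commanded 6.7345 ⇒ slack
i=2: geometric 5.5902 vs commanded 5.5901 ⇒ taut
i=3: geometric 3.0000 vs commanded 3.0000 ⇒ taut
i=4: geometric 3.9051 vs commanded 3.9051 ⇒ taut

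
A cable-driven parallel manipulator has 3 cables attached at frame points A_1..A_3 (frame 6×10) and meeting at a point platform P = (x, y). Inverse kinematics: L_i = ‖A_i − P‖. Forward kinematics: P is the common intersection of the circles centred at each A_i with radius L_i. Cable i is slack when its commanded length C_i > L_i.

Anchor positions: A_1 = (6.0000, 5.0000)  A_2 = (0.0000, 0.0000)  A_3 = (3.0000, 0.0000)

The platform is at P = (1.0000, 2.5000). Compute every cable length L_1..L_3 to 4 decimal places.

(5.5902, 2.6926, 3.2016)

L_1: Δ = A_1−P = (5.0000, 2.5000) → ‖Δ‖ = √31.2500 = 5.5902
L_2: Δ = A_2−P = (-1.0000, -2.5000) → ‖Δ‖ = √7.2500 = 2.6926
L_3: Δ = A_3−P = (2.0000, -2.5000) → ‖Δ‖ = √10.2500 = 3.2016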